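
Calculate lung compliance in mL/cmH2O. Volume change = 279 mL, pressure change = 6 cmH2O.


C = dV / dP
C = 279 / 6
C = 46.5 mL/cmH2O


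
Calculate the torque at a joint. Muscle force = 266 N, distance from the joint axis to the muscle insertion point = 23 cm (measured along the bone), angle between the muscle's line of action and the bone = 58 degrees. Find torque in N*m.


Torque = F * d * sin(theta)   (moment arm = d*sin(theta))
d = 23 cm = 0.23 m
Torque = 266 * 0.23 * sin(58)
Torque = 51.88 N*m


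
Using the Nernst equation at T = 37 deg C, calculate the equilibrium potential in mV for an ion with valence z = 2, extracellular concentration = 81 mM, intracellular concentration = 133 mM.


E = (RT/(zF)) * ln(C_out/C_in)
T = 37 + 273.15 = 310.15 K
E = (8.314 * 310.15 / (2 * 96485)) * ln(81/133)
E = -6.627 mV


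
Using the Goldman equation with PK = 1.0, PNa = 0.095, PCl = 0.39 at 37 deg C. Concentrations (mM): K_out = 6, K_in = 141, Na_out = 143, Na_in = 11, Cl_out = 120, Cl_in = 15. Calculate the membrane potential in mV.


Vm = (RT/F)*ln((PK*Ko + PNa*Nao + PCl*Cli)/(PK*Ki + PNa*Nai + PCl*Clo))
Numer = 25.435, Denom = 188.845
Vm = -53.58 mV


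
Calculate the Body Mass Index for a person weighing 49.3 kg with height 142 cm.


BMI = weight / height^2
height = 142 cm = 1.42 m
BMI = 49.3 / 1.42^2
BMI = 24.45 kg/m^2


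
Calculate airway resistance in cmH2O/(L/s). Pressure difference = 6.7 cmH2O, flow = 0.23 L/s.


R = dP / flow
R = 6.7 / 0.23
R = 29.13 cmH2O/(L/s)


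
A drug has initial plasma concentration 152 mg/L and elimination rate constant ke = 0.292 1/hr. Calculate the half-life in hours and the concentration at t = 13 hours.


t_half = ln(2) / ke = 0.693147 / 0.292 = 2.374 hr
C(t) = C0 * exp(-ke*t) = 152 * exp(-0.292*13)
C(13) = 3.414 mg/L


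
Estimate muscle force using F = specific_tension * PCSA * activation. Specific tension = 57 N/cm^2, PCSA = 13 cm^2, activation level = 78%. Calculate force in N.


F = sigma * PCSA * activation
F = 57 * 13 * 0.78
F = 578 N


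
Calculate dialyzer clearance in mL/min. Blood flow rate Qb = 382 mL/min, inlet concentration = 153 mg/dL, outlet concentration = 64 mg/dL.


K = Qb * (Cb_in - Cb_out) / Cb_in
K = 382 * (153 - 64) / 153
K = 222.2 mL/min


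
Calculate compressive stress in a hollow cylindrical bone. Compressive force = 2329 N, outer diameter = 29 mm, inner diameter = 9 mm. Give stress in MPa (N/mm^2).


A = pi*(r_o^2 - r_i^2)
r_o = 14.5 mm, r_i = 4.5 mm
A = 596.903 mm^2
sigma = F/A = 2329 / 596.903
sigma = 3.902 MPa


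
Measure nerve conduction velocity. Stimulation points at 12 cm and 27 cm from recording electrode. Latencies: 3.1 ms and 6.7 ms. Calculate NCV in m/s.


Distance = (27 - 12) / 100 = 0.15 m
dt = (6.7 - 3.1) / 1000 = 0.0036 s
NCV = dist / dt = 41.67 m/s


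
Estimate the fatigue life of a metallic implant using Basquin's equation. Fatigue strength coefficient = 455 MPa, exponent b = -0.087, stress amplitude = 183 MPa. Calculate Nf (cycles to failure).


sigma_a = sigma_f' * (2Nf)^b
2Nf = (sigma_a/sigma_f')^(1/b)
2Nf = (183/455)^(1/-0.087)
2Nf = 35210.338
Nf = 1.761e+04


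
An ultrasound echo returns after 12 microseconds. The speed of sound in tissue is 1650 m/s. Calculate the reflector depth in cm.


depth = c * t / 2
t = 12 us = 1.2000e-05 s
depth = 1650 * 1.2000e-05 / 2
depth = 0.0099 m = 0.99 cm


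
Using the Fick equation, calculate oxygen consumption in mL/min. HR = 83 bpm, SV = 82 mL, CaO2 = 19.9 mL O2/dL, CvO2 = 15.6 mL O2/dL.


CO = HR*SV = 83*82/1000 = 6.806 L/min
a-v O2 diff = 19.9 - 15.6 = 4.3 mL/dL
VO2 = CO * (CaO2-CvO2) * 10 dL/L
VO2 = 6.806 * 4.3 * 10
VO2 = 292.7 mL/min


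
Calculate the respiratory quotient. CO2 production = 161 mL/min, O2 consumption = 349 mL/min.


RQ = VCO2 / VO2
RQ = 161 / 349
RQ = 0.4613


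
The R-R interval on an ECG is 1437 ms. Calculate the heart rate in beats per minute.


HR = 60 / RR_interval(s)
RR = 1437 ms = 1.437 s
HR = 60 / 1.437 = 41.75 bpm


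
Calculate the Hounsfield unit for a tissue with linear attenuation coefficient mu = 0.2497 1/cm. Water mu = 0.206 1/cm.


HU = ((mu_tissue - mu_water) / mu_water) * 1000
HU = ((0.2497 - 0.206) / 0.206) * 1000
HU = 212.1


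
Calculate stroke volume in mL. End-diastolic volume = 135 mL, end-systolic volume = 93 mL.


SV = EDV - ESV
SV = 135 - 93
SV = 42 mL


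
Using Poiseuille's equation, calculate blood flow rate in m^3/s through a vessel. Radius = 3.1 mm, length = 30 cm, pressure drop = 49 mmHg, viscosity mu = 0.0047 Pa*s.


Q = pi*r^4*dP / (8*mu*L)
r = 0.0031 m, L = 0.3 m
dP = 49 mmHg = 6532.778 Pa
Q = 1.6803e-04 m^3/s


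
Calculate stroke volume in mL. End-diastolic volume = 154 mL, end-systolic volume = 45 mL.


SV = EDV - ESV
SV = 154 - 45
SV = 109 mL


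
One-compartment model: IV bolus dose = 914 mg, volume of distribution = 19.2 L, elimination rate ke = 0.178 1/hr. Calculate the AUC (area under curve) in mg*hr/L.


C0 = Dose/Vd = 914/19.2 = 47.6042 mg/L
AUC = C0/ke = 47.6042/0.178
AUC = 267.4 mg*hr/L


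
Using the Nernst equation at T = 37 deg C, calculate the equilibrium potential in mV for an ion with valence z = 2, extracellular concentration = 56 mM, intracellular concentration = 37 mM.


E = (RT/(zF)) * ln(C_out/C_in)
T = 37 + 273.15 = 310.15 K
E = (8.314 * 310.15 / (2 * 96485)) * ln(56/37)
E = 5.538 mV


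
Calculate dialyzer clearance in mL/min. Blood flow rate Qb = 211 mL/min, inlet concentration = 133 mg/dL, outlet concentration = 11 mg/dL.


K = Qb * (Cb_in - Cb_out) / Cb_in
K = 211 * (133 - 11) / 133
K = 193.5 mL/min


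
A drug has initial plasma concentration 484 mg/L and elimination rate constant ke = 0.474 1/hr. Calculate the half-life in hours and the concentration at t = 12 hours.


t_half = ln(2) / ke = 0.693147 / 0.474 = 1.462 hr
C(t) = C0 * exp(-ke*t) = 484 * exp(-0.474*12)
C(12) = 1.639 mg/L


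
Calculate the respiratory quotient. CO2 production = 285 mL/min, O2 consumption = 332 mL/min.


RQ = VCO2 / VO2
RQ = 285 / 332
RQ = 0.8584


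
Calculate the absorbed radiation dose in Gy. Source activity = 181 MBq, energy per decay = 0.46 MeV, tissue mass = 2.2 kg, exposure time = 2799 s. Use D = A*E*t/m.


A = 181 MBq = 1.8100e+08 Bq
E = 0.46 MeV = 7.3692e-14 J
D = A*E*t/m = 1.8100e+08*7.3692e-14*2799/2.2
D = 0.01697 Gy


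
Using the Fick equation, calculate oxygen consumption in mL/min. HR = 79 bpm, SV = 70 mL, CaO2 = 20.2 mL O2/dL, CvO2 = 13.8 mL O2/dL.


CO = HR*SV = 79*70/1000 = 5.53 L/min
a-v O2 diff = 20.2 - 13.8 = 6.4 mL/dL
VO2 = CO * (CaO2-CvO2) * 10 dL/L
VO2 = 5.53 * 6.4 * 10
VO2 = 353.9 mL/min


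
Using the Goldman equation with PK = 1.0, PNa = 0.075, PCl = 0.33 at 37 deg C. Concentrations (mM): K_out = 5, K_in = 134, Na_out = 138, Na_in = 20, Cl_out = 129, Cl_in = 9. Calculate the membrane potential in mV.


Vm = (RT/F)*ln((PK*Ko + PNa*Nao + PCl*Cli)/(PK*Ki + PNa*Nai + PCl*Clo))
Numer = 18.32, Denom = 178.07
Vm = -60.78 mV


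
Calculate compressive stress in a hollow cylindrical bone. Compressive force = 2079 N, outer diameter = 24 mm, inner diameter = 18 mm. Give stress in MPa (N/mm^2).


A = pi*(r_o^2 - r_i^2)
r_o = 12 mm, r_i = 9 mm
A = 197.92 mm^2
sigma = F/A = 2079 / 197.92
sigma = 10.5 MPa


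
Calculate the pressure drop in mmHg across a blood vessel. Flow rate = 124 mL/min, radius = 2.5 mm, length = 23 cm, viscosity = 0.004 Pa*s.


dP = 8*mu*L*Q / (pi*r^4)
Q = 124 mL/min = 2.06667e-06 m^3/s
dP = 123.948 Pa = 123.948 / 133.322 mmHg = 0.9297 mmHg


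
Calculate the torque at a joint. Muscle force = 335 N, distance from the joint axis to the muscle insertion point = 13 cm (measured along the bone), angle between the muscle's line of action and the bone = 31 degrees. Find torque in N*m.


Torque = F * d * sin(theta)   (moment arm = d*sin(theta))
d = 13 cm = 0.13 m
Torque = 335 * 0.13 * sin(31)
Torque = 22.43 N*m


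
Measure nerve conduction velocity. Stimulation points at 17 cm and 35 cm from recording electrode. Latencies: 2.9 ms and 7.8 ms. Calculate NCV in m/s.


Distance = (35 - 17) / 100 = 0.18 m
dt = (7.8 - 2.9) / 1000 = 0.0049 s
NCV = dist / dt = 36.73 m/s


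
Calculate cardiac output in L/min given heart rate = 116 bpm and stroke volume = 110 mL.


CO = HR * SV
CO = 116 * 110 / 1000
CO = 12.76 L/min


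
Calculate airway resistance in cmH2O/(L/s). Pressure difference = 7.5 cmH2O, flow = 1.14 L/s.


R = dP / flow
R = 7.5 / 1.14
R = 6.579 cmH2O/(L/s)


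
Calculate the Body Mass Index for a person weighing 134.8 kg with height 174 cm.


BMI = weight / height^2
height = 174 cm = 1.74 m
BMI = 134.8 / 1.74^2
BMI = 44.52 kg/m^2


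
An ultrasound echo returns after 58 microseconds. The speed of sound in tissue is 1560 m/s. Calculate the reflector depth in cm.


depth = c * t / 2
t = 58 us = 5.8000e-05 s
depth = 1560 * 5.8000e-05 / 2
depth = 0.04524 m = 4.524 cm


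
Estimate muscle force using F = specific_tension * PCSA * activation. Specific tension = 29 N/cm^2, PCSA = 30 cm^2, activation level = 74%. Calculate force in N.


F = sigma * PCSA * activation
F = 29 * 30 * 0.74
F = 643.8 N


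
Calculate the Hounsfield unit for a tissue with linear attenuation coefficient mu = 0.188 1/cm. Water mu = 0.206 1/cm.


HU = ((mu_tissue - mu_water) / mu_water) * 1000
HU = ((0.188 - 0.206) / 0.206) * 1000
HU = -87.38


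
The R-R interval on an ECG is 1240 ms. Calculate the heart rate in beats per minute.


HR = 60 / RR_interval(s)
RR = 1240 ms = 1.24 s
HR = 60 / 1.24 = 48.39 bpm


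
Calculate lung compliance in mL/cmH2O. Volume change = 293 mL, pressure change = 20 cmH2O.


C = dV / dP
C = 293 / 20
C = 14.65 mL/cmH2O


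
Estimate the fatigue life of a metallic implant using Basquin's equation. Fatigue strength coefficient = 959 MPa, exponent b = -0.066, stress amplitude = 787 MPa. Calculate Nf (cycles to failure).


sigma_a = sigma_f' * (2Nf)^b
2Nf = (sigma_a/sigma_f')^(1/b)
2Nf = (787/959)^(1/-0.066)
2Nf = 19.983188
Nf = 9.992


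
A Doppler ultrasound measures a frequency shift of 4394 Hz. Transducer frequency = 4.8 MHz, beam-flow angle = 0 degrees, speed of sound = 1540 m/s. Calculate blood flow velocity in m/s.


v = fd * c / (2 * f0 * cos(theta))
v = 4394 * 1540 / (2 * 4.8000e+06 * cos(0))
v = 0.7049 m/s


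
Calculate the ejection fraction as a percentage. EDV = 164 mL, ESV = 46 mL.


SV = EDV - ESV = 164 - 46 = 118 mL
EF = SV/EDV * 100 = 118/164 * 100
EF = 71.95%


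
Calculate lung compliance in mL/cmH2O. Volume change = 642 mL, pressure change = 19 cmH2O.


C = dV / dP
C = 642 / 19
C = 33.79 mL/cmH2O


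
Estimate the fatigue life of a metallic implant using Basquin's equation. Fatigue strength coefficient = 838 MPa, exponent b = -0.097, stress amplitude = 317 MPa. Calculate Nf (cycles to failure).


sigma_a = sigma_f' * (2Nf)^b
2Nf = (sigma_a/sigma_f')^(1/b)
2Nf = (317/838)^(1/-0.097)
2Nf = 22512.316
Nf = 1.126e+04


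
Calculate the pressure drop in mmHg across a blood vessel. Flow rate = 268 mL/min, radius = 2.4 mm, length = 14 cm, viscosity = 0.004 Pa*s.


dP = 8*mu*L*Q / (pi*r^4)
Q = 268 mL/min = 4.46667e-06 m^3/s
dP = 191.985 Pa = 191.985 / 133.322 mmHg = 1.44 mmHg


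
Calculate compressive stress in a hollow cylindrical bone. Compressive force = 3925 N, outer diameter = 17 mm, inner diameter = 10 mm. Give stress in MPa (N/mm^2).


A = pi*(r_o^2 - r_i^2)
r_o = 8.5 mm, r_i = 5 mm
A = 148.44 mm^2
sigma = F/A = 3925 / 148.44
sigma = 26.44 MPa


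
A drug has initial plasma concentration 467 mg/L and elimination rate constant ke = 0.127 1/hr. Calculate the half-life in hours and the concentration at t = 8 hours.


t_half = ln(2) / ke = 0.693147 / 0.127 = 5.458 hr
C(t) = C0 * exp(-ke*t) = 467 * exp(-0.127*8)
C(8) = 169.1 mg/L


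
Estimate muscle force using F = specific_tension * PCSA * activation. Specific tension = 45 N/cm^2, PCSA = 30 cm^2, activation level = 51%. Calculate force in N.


F = sigma * PCSA * activation
F = 45 * 30 * 0.51
F = 688.5 N


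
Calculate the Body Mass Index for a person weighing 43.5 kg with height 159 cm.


BMI = weight / height^2
height = 159 cm = 1.59 m
BMI = 43.5 / 1.59^2
BMI = 17.21 kg/m^2


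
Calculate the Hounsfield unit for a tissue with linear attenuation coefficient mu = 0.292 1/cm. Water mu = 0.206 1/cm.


HU = ((mu_tissue - mu_water) / mu_water) * 1000
HU = ((0.292 - 0.206) / 0.206) * 1000
HU = 417.5


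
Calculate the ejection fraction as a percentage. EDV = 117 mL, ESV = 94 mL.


SV = EDV - ESV = 117 - 94 = 23 mL
EF = SV/EDV * 100 = 23/117 * 100
EF = 19.66%


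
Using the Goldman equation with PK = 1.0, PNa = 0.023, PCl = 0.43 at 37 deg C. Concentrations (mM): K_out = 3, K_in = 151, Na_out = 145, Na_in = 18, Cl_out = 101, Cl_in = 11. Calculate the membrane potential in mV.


Vm = (RT/F)*ln((PK*Ko + PNa*Nao + PCl*Cli)/(PK*Ki + PNa*Nai + PCl*Clo))
Numer = 11.065, Denom = 194.844
Vm = -76.66 mV


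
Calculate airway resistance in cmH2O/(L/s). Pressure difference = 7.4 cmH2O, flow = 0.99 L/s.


R = dP / flow
R = 7.4 / 0.99
R = 7.475 cmH2O/(L/s)


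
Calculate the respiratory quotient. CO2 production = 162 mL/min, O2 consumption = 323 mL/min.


RQ = VCO2 / VO2
RQ = 162 / 323
RQ = 0.5015


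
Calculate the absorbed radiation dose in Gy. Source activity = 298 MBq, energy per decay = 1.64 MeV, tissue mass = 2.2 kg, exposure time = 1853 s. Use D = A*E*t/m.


A = 298 MBq = 2.9800e+08 Bq
E = 1.64 MeV = 2.62728e-13 J
D = A*E*t/m = 2.9800e+08*2.62728e-13*1853/2.2
D = 0.06594 Gy


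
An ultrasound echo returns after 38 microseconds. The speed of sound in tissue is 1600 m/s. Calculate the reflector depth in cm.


depth = c * t / 2
t = 38 us = 3.8000e-05 s
depth = 1600 * 3.8000e-05 / 2
depth = 0.0304 m = 3.04 cm


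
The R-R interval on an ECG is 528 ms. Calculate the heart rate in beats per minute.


HR = 60 / RR_interval(s)
RR = 528 ms = 0.528 s
HR = 60 / 0.528 = 113.6 bpm


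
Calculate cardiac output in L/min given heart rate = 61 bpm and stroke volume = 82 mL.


CO = HR * SV
CO = 61 * 82 / 1000
CO = 5.002 L/min


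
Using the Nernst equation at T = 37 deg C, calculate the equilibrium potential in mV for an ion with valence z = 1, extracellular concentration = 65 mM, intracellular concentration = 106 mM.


E = (RT/(zF)) * ln(C_out/C_in)
T = 37 + 273.15 = 310.15 K
E = (8.314 * 310.15 / (1 * 96485)) * ln(65/106)
E = -13.07 mV


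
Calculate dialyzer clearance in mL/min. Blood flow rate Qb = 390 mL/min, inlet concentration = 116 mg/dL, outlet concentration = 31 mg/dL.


K = Qb * (Cb_in - Cb_out) / Cb_in
K = 390 * (116 - 31) / 116
K = 285.8 mL/min


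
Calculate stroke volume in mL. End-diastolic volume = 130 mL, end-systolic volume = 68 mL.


SV = EDV - ESV
SV = 130 - 68
SV = 62 mL


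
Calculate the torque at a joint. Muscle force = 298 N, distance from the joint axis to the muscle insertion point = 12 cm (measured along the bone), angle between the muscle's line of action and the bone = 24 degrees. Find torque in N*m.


Torque = F * d * sin(theta)   (moment arm = d*sin(theta))
d = 12 cm = 0.12 m
Torque = 298 * 0.12 * sin(24)
Torque = 14.54 N*m


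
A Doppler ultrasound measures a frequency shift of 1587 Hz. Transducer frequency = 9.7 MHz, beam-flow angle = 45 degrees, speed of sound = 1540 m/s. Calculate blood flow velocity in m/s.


v = fd * c / (2 * f0 * cos(theta))
v = 1587 * 1540 / (2 * 9.7000e+06 * cos(45))
v = 0.1782 m/s


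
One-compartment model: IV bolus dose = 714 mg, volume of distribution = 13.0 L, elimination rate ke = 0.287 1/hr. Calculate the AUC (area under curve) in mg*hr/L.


C0 = Dose/Vd = 714/13.0 = 54.9231 mg/L
AUC = C0/ke = 54.9231/0.287
AUC = 191.4 mg*hr/L


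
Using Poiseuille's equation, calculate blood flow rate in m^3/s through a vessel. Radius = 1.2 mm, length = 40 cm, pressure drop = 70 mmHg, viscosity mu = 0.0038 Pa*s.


Q = pi*r^4*dP / (8*mu*L)
r = 0.0012 m, L = 0.4 m
dP = 70 mmHg = 9332.54 Pa
Q = 4.9997e-06 m^3/s


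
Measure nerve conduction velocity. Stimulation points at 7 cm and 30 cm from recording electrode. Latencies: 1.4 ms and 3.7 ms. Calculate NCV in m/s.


Distance = (30 - 7) / 100 = 0.23 m
dt = (3.7 - 1.4) / 1000 = 0.0023 s
NCV = dist / dt = 100 m/s


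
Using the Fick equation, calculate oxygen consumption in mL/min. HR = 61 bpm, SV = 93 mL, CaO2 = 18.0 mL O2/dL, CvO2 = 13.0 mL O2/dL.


CO = HR*SV = 61*93/1000 = 5.673 L/min
a-v O2 diff = 18.0 - 13.0 = 5 mL/dL
VO2 = CO * (CaO2-CvO2) * 10 dL/L
VO2 = 5.673 * 5 * 10
VO2 = 283.7 mL/min


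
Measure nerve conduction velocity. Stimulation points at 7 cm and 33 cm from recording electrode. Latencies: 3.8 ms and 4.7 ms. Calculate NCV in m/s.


Distance = (33 - 7) / 100 = 0.26 m
dt = (4.7 - 3.8) / 1000 = 9.0000e-04 s
NCV = dist / dt = 288.9 m/s


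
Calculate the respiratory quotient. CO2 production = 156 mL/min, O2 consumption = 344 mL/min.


RQ = VCO2 / VO2
RQ = 156 / 344
RQ = 0.4535


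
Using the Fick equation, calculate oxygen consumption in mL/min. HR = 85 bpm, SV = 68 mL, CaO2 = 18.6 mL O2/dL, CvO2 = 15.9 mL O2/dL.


CO = HR*SV = 85*68/1000 = 5.78 L/min
a-v O2 diff = 18.6 - 15.9 = 2.7 mL/dL
VO2 = CO * (CaO2-CvO2) * 10 dL/L
VO2 = 5.78 * 2.7 * 10
VO2 = 156.1 mL/min


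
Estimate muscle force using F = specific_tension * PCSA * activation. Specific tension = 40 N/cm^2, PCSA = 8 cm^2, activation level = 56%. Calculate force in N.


F = sigma * PCSA * activation
F = 40 * 8 * 0.56
F = 179.2 N


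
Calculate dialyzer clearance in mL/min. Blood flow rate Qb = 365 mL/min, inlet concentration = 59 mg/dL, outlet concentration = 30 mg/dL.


K = Qb * (Cb_in - Cb_out) / Cb_in
K = 365 * (59 - 30) / 59
K = 179.4 mL/min


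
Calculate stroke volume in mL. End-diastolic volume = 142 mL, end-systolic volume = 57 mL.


SV = EDV - ESV
SV = 142 - 57
SV = 85 mL


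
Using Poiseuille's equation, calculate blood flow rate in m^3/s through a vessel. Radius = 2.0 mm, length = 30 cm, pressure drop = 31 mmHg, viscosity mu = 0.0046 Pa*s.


Q = pi*r^4*dP / (8*mu*L)
r = 0.002 m, L = 0.3 m
dP = 31 mmHg = 4132.982 Pa
Q = 1.8818e-05 m^3/s


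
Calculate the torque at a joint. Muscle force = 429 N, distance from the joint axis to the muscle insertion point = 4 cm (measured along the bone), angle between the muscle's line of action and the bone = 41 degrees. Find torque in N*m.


Torque = F * d * sin(theta)   (moment arm = d*sin(theta))
d = 4 cm = 0.04 m
Torque = 429 * 0.04 * sin(41)
Torque = 11.26 N*m


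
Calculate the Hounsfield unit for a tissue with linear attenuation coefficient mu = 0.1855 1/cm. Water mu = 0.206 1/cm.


HU = ((mu_tissue - mu_water) / mu_water) * 1000
HU = ((0.1855 - 0.206) / 0.206) * 1000
HU = -99.51


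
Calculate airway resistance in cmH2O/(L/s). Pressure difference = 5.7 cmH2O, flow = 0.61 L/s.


R = dP / flow
R = 5.7 / 0.61
R = 9.344 cmH2O/(L/s)


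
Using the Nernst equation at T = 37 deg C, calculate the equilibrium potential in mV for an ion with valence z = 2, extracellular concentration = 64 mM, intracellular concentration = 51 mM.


E = (RT/(zF)) * ln(C_out/C_in)
T = 37 + 273.15 = 310.15 K
E = (8.314 * 310.15 / (2 * 96485)) * ln(64/51)
E = 3.034 mV


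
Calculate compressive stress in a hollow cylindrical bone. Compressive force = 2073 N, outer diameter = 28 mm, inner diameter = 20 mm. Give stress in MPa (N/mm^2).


A = pi*(r_o^2 - r_i^2)
r_o = 14 mm, r_i = 10 mm
A = 301.593 mm^2
sigma = F/A = 2073 / 301.593
sigma = 6.874 MPa


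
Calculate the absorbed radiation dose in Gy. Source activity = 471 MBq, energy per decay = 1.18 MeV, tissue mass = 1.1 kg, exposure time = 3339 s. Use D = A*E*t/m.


A = 471 MBq = 4.7100e+08 Bq
E = 1.18 MeV = 1.89036e-13 J
D = A*E*t/m = 4.7100e+08*1.89036e-13*3339/1.1
D = 0.2703 Gy


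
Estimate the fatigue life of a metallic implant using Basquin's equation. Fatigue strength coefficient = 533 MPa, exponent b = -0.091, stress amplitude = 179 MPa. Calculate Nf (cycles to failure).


sigma_a = sigma_f' * (2Nf)^b
2Nf = (sigma_a/sigma_f')^(1/b)
2Nf = (179/533)^(1/-0.091)
2Nf = 161216.15
Nf = 8.061e+04


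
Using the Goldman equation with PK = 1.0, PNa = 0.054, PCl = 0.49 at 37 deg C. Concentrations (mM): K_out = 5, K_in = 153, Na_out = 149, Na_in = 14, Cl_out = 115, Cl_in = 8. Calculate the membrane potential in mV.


Vm = (RT/F)*ln((PK*Ko + PNa*Nao + PCl*Cli)/(PK*Ki + PNa*Nai + PCl*Clo))
Numer = 16.966, Denom = 210.106
Vm = -67.25 mV


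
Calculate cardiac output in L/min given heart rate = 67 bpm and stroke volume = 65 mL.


CO = HR * SV
CO = 67 * 65 / 1000
CO = 4.355 L/min


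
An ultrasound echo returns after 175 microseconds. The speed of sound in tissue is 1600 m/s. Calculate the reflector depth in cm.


depth = c * t / 2
t = 175 us = 1.7500e-04 s
depth = 1600 * 1.7500e-04 / 2
depth = 0.14 m = 14 cm


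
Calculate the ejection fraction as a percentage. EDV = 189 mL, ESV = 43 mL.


SV = EDV - ESV = 189 - 43 = 146 mL
EF = SV/EDV * 100 = 146/189 * 100
EF = 77.25%


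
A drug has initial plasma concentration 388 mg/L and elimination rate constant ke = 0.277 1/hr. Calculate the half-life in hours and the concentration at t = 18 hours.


t_half = ln(2) / ke = 0.693147 / 0.277 = 2.502 hr
C(t) = C0 * exp(-ke*t) = 388 * exp(-0.277*18)
C(18) = 2.651 mg/L


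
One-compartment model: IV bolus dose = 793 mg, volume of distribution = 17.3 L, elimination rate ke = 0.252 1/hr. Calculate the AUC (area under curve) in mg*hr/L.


C0 = Dose/Vd = 793/17.3 = 45.8382 mg/L
AUC = C0/ke = 45.8382/0.252
AUC = 181.9 mg*hr/L


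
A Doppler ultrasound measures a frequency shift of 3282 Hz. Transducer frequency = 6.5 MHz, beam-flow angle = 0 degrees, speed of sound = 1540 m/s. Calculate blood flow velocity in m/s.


v = fd * c / (2 * f0 * cos(theta))
v = 3282 * 1540 / (2 * 6.5000e+06 * cos(0))
v = 0.3888 m/s


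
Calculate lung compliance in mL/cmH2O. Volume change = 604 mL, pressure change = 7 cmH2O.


C = dV / dP
C = 604 / 7
C = 86.29 mL/cmH2O


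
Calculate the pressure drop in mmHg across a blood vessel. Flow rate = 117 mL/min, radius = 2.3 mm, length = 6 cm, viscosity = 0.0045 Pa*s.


dP = 8*mu*L*Q / (pi*r^4)
Q = 117 mL/min = 1.95e-06 m^3/s
dP = 47.9101 Pa = 47.9101 / 133.322 mmHg = 0.3594 mmHg


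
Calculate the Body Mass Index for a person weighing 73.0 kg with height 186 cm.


BMI = weight / height^2
height = 186 cm = 1.86 m
BMI = 73.0 / 1.86^2
BMI = 21.1 kg/m^2


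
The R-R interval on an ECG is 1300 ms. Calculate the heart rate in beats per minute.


HR = 60 / RR_interval(s)
RR = 1300 ms = 1.3 s
HR = 60 / 1.3 = 46.15 bpm


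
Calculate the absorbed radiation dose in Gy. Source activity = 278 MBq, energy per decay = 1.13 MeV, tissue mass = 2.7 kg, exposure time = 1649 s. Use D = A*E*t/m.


A = 278 MBq = 2.7800e+08 Bq
E = 1.13 MeV = 1.81026e-13 J
D = A*E*t/m = 2.7800e+08*1.81026e-13*1649/2.7
D = 0.03074 Gy


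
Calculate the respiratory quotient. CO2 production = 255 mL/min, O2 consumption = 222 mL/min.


RQ = VCO2 / VO2
RQ = 255 / 222
RQ = 1.149


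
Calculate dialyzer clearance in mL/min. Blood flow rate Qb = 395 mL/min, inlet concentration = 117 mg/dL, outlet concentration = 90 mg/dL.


K = Qb * (Cb_in - Cb_out) / Cb_in
K = 395 * (117 - 90) / 117
K = 91.15 mL/min


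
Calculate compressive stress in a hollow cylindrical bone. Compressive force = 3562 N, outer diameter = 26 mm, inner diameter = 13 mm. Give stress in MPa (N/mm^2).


A = pi*(r_o^2 - r_i^2)
r_o = 13 mm, r_i = 6.5 mm
A = 398.197 mm^2
sigma = F/A = 3562 / 398.197
sigma = 8.945 MPa


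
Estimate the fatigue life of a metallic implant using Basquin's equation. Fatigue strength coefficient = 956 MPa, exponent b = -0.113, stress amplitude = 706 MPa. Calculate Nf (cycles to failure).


sigma_a = sigma_f' * (2Nf)^b
2Nf = (sigma_a/sigma_f')^(1/b)
2Nf = (706/956)^(1/-0.113)
2Nf = 14.624212
Nf = 7.312


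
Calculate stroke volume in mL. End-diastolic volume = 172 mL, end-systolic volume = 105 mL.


SV = EDV - ESV
SV = 172 - 105
SV = 67 mL


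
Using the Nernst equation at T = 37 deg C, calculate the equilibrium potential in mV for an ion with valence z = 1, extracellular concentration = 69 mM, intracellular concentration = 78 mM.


E = (RT/(zF)) * ln(C_out/C_in)
T = 37 + 273.15 = 310.15 K
E = (8.314 * 310.15 / (1 * 96485)) * ln(69/78)
E = -3.277 mV


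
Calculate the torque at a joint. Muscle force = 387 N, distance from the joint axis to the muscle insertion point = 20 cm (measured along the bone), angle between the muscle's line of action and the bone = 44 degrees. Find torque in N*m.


Torque = F * d * sin(theta)   (moment arm = d*sin(theta))
d = 20 cm = 0.2 m
Torque = 387 * 0.2 * sin(44)
Torque = 53.77 N*m


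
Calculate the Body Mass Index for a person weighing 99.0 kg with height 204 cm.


BMI = weight / height^2
height = 204 cm = 2.04 m
BMI = 99.0 / 2.04^2
BMI = 23.79 kg/m^2


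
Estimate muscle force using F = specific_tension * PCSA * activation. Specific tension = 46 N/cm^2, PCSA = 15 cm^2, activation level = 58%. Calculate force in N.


F = sigma * PCSA * activation
F = 46 * 15 * 0.58
F = 400.2 N


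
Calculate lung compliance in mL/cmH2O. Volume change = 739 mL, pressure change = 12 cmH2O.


C = dV / dP
C = 739 / 12
C = 61.58 mL/cmH2O


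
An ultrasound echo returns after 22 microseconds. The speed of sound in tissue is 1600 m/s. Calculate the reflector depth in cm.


depth = c * t / 2
t = 22 us = 2.2000e-05 s
depth = 1600 * 2.2000e-05 / 2
depth = 0.0176 m = 1.76 cm


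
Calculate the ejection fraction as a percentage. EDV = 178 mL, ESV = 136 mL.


SV = EDV - ESV = 178 - 136 = 42 mL
EF = SV/EDV * 100 = 42/178 * 100
EF = 23.6%


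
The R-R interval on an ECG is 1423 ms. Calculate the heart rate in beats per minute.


HR = 60 / RR_interval(s)
RR = 1423 ms = 1.423 s
HR = 60 / 1.423 = 42.16 bpm


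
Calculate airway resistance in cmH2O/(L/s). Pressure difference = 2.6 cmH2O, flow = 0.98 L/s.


R = dP / flow
R = 2.6 / 0.98
R = 2.653 cmH2O/(L/s)


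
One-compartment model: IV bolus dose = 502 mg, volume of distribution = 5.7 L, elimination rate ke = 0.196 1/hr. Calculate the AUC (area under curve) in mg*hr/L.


C0 = Dose/Vd = 502/5.7 = 88.0702 mg/L
AUC = C0/ke = 88.0702/0.196
AUC = 449.3 mg*hr/L


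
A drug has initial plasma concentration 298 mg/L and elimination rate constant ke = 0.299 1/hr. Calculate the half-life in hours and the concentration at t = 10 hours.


t_half = ln(2) / ke = 0.693147 / 0.299 = 2.318 hr
C(t) = C0 * exp(-ke*t) = 298 * exp(-0.299*10)
C(10) = 14.99 mg/L


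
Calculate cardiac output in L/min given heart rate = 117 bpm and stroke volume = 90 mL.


CO = HR * SV
CO = 117 * 90 / 1000
CO = 10.53 L/min


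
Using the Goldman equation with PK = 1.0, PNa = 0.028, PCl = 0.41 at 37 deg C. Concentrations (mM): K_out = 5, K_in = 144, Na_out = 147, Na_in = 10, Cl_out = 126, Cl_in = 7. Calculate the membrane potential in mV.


Vm = (RT/F)*ln((PK*Ko + PNa*Nao + PCl*Cli)/(PK*Ki + PNa*Nai + PCl*Clo))
Numer = 11.986, Denom = 195.94
Vm = -74.67 mV


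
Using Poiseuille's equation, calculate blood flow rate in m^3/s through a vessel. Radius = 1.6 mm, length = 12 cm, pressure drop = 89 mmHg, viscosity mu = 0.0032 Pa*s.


Q = pi*r^4*dP / (8*mu*L)
r = 0.0016 m, L = 0.12 m
dP = 89 mmHg = 11865.658 Pa
Q = 7.9524e-05 m^3/s


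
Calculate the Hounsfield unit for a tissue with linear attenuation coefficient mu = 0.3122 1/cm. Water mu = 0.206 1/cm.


HU = ((mu_tissue - mu_water) / mu_water) * 1000
HU = ((0.3122 - 0.206) / 0.206) * 1000
HU = 515.5


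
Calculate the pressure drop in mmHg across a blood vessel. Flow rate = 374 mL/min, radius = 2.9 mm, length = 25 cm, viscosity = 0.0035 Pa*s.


dP = 8*mu*L*Q / (pi*r^4)
Q = 374 mL/min = 6.23333e-06 m^3/s
dP = 196.371 Pa = 196.371 / 133.322 mmHg = 1.473 mmHg


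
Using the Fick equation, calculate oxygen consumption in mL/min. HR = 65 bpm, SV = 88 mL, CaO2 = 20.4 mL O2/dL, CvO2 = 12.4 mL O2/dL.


CO = HR*SV = 65*88/1000 = 5.72 L/min
a-v O2 diff = 20.4 - 12.4 = 8 mL/dL
VO2 = CO * (CaO2-CvO2) * 10 dL/L
VO2 = 5.72 * 8 * 10
VO2 = 457.6 mL/min


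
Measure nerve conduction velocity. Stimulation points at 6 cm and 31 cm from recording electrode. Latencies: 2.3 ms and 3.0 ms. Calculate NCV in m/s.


Distance = (31 - 6) / 100 = 0.25 m
dt = (3.0 - 2.3) / 1000 = 7.0000e-04 s
NCV = dist / dt = 357.1 m/s


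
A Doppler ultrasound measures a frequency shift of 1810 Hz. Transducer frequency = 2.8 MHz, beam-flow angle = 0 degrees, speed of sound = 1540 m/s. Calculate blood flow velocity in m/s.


v = fd * c / (2 * f0 * cos(theta))
v = 1810 * 1540 / (2 * 2.8000e+06 * cos(0))
v = 0.4978 m/s


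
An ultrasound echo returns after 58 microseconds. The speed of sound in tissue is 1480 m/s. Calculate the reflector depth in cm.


depth = c * t / 2
t = 58 us = 5.8000e-05 s
depth = 1480 * 5.8000e-05 / 2
depth = 0.04292 m = 4.292 cm


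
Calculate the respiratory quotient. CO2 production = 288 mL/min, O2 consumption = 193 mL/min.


RQ = VCO2 / VO2
RQ = 288 / 193
RQ = 1.492


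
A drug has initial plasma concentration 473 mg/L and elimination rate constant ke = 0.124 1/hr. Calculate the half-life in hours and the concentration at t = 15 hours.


t_half = ln(2) / ke = 0.693147 / 0.124 = 5.59 hr
C(t) = C0 * exp(-ke*t) = 473 * exp(-0.124*15)
C(15) = 73.63 mg/L


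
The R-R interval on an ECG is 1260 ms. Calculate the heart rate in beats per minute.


HR = 60 / RR_interval(s)
RR = 1260 ms = 1.26 s
HR = 60 / 1.26 = 47.62 bpm


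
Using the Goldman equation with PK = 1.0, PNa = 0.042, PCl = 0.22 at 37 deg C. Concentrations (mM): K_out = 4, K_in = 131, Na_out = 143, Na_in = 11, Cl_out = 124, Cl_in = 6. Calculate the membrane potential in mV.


Vm = (RT/F)*ln((PK*Ko + PNa*Nao + PCl*Cli)/(PK*Ki + PNa*Nai + PCl*Clo))
Numer = 11.326, Denom = 158.742
Vm = -70.56 mV


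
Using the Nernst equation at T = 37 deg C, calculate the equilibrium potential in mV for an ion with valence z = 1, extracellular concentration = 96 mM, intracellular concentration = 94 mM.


E = (RT/(zF)) * ln(C_out/C_in)
T = 37 + 273.15 = 310.15 K
E = (8.314 * 310.15 / (1 * 96485)) * ln(96/94)
E = 0.5627 mV


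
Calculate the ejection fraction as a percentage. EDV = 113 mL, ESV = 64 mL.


SV = EDV - ESV = 113 - 64 = 49 mL
EF = SV/EDV * 100 = 49/113 * 100
EF = 43.36%


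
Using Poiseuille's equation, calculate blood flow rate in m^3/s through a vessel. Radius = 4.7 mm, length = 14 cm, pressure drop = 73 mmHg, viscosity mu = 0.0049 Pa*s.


Q = pi*r^4*dP / (8*mu*L)
r = 0.0047 m, L = 0.14 m
dP = 73 mmHg = 9732.506 Pa
Q = 0.002719 m^3/s


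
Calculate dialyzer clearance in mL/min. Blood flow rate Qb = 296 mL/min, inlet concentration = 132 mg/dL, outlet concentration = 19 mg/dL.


K = Qb * (Cb_in - Cb_out) / Cb_in
K = 296 * (132 - 19) / 132
K = 253.4 mL/min


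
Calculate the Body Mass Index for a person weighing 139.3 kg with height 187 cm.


BMI = weight / height^2
height = 187 cm = 1.87 m
BMI = 139.3 / 1.87^2
BMI = 39.84 kg/m^2


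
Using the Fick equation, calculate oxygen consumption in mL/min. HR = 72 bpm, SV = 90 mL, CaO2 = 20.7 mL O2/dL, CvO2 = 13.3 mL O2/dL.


CO = HR*SV = 72*90/1000 = 6.48 L/min
a-v O2 diff = 20.7 - 13.3 = 7.4 mL/dL
VO2 = CO * (CaO2-CvO2) * 10 dL/L
VO2 = 6.48 * 7.4 * 10
VO2 = 479.5 mL/min


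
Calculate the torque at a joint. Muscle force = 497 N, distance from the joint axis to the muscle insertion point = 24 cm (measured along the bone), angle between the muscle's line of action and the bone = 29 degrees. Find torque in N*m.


Torque = F * d * sin(theta)   (moment arm = d*sin(theta))
d = 24 cm = 0.24 m
Torque = 497 * 0.24 * sin(29)
Torque = 57.83 N*m


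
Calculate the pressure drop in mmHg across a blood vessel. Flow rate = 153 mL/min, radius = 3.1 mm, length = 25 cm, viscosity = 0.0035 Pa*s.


dP = 8*mu*L*Q / (pi*r^4)
Q = 153 mL/min = 2.55e-06 m^3/s
dP = 61.5236 Pa = 61.5236 / 133.322 mmHg = 0.4615 mmHg


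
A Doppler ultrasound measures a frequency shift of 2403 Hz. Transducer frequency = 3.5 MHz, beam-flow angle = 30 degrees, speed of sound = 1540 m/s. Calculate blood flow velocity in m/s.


v = fd * c / (2 * f0 * cos(theta))
v = 2403 * 1540 / (2 * 3.5000e+06 * cos(30))
v = 0.6104 m/s


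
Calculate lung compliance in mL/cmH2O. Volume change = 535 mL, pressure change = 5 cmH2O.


C = dV / dP
C = 535 / 5
C = 107 mL/cmH2O


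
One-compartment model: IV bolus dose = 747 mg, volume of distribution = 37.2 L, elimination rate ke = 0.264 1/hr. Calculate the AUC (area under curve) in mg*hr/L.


C0 = Dose/Vd = 747/37.2 = 20.0806 mg/L
AUC = C0/ke = 20.0806/0.264
AUC = 76.06 mg*hr/L


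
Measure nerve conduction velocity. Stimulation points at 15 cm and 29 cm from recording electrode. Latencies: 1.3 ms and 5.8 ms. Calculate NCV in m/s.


Distance = (29 - 15) / 100 = 0.14 m
dt = (5.8 - 1.3) / 1000 = 0.0045 s
NCV = dist / dt = 31.11 m/s


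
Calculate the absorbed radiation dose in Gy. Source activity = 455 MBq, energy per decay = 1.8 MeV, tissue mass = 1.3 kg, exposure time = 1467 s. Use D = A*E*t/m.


A = 455 MBq = 4.5500e+08 Bq
E = 1.8 MeV = 2.8836e-13 J
D = A*E*t/m = 4.5500e+08*2.8836e-13*1467/1.3
D = 0.1481 Gy


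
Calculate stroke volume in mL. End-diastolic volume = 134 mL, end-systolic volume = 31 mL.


SV = EDV - ESV
SV = 134 - 31
SV = 103 mL


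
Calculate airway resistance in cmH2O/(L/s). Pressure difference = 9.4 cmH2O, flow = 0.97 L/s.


R = dP / flow
R = 9.4 / 0.97
R = 9.691 cmH2O/(L/s)


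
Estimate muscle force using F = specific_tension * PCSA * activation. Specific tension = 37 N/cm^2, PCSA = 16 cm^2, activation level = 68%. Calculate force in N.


F = sigma * PCSA * activation
F = 37 * 16 * 0.68
F = 402.6 N


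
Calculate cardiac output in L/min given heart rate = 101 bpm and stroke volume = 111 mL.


CO = HR * SV
CO = 101 * 111 / 1000
CO = 11.21 L/min


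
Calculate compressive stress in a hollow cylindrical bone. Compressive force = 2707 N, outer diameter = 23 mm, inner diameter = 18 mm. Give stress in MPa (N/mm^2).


A = pi*(r_o^2 - r_i^2)
r_o = 11.5 mm, r_i = 9 mm
A = 161.007 mm^2
sigma = F/A = 2707 / 161.007
sigma = 16.81 MPa


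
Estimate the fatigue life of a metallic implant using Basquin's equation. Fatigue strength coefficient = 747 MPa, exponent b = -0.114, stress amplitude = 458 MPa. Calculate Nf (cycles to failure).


sigma_a = sigma_f' * (2Nf)^b
2Nf = (sigma_a/sigma_f')^(1/b)
2Nf = (458/747)^(1/-0.114)
2Nf = 73.053569
Nf = 36.53


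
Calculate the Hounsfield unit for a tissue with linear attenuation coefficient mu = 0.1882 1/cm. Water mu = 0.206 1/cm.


HU = ((mu_tissue - mu_water) / mu_water) * 1000
HU = ((0.1882 - 0.206) / 0.206) * 1000
HU = -86.41


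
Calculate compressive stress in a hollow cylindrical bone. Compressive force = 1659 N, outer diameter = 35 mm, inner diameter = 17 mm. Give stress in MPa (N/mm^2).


A = pi*(r_o^2 - r_i^2)
r_o = 17.5 mm, r_i = 8.5 mm
A = 735.133 mm^2
sigma = F/A = 1659 / 735.133
sigma = 2.257 MPa


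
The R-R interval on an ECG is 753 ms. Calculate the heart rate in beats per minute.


HR = 60 / RR_interval(s)
RR = 753 ms = 0.753 s
HR = 60 / 0.753 = 79.68 bpm


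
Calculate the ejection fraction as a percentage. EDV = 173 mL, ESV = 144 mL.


SV = EDV - ESV = 173 - 144 = 29 mL
EF = SV/EDV * 100 = 29/173 * 100
EF = 16.76%


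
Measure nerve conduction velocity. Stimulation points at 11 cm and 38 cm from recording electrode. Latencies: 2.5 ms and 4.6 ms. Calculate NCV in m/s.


Distance = (38 - 11) / 100 = 0.27 m
dt = (4.6 - 2.5) / 1000 = 0.0021 s
NCV = dist / dt = 128.6 m/s


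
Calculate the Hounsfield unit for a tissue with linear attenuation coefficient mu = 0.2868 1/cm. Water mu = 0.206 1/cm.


HU = ((mu_tissue - mu_water) / mu_water) * 1000
HU = ((0.2868 - 0.206) / 0.206) * 1000
HU = 392.2


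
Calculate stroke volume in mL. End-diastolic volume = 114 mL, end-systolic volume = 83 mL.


SV = EDV - ESV
SV = 114 - 83
SV = 31 mL


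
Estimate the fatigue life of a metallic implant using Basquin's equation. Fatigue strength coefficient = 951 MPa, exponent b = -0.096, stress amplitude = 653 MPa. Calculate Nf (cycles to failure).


sigma_a = sigma_f' * (2Nf)^b
2Nf = (sigma_a/sigma_f')^(1/b)
2Nf = (653/951)^(1/-0.096)
2Nf = 50.199734
Nf = 25.1


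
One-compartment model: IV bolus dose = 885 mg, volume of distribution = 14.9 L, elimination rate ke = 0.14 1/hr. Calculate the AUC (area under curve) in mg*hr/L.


C0 = Dose/Vd = 885/14.9 = 59.396 mg/L
AUC = C0/ke = 59.396/0.14
AUC = 424.3 mg*hr/L


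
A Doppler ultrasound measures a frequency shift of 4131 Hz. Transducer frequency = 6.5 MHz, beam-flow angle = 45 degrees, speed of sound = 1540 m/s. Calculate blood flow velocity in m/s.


v = fd * c / (2 * f0 * cos(theta))
v = 4131 * 1540 / (2 * 6.5000e+06 * cos(45))
v = 0.6921 m/s


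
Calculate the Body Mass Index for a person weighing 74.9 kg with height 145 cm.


BMI = weight / height^2
height = 145 cm = 1.45 m
BMI = 74.9 / 1.45^2
BMI = 35.62 kg/m^2


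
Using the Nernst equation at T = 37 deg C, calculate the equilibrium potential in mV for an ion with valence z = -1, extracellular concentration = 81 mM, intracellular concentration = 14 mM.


E = (RT/(zF)) * ln(C_out/C_in)
T = 37 + 273.15 = 310.15 K
E = (8.314 * 310.15 / (-1 * 96485)) * ln(81/14)
E = -46.91 mV


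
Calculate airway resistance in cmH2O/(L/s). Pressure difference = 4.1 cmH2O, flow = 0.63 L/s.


R = dP / flow
R = 4.1 / 0.63
R = 6.508 cmH2O/(L/s)


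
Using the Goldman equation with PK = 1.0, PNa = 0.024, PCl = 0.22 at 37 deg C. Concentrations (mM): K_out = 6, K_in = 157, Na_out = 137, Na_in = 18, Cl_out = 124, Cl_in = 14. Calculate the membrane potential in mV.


Vm = (RT/F)*ln((PK*Ko + PNa*Nao + PCl*Cli)/(PK*Ki + PNa*Nai + PCl*Clo))
Numer = 12.368, Denom = 184.712
Vm = -72.26 mV


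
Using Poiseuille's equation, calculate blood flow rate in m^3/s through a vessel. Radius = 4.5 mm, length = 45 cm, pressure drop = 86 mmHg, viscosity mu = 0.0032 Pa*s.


Q = pi*r^4*dP / (8*mu*L)
r = 0.0045 m, L = 0.45 m
dP = 86 mmHg = 11465.692 Pa
Q = 0.001282 m^3/s


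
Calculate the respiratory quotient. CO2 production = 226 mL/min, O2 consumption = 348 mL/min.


RQ = VCO2 / VO2
RQ = 226 / 348
RQ = 0.6494


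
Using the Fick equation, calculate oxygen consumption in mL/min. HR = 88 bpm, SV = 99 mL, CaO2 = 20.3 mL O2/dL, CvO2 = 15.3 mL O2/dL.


CO = HR*SV = 88*99/1000 = 8.712 L/min
a-v O2 diff = 20.3 - 15.3 = 5 mL/dL
VO2 = CO * (CaO2-CvO2) * 10 dL/L
VO2 = 8.712 * 5 * 10
VO2 = 435.6 mL/min


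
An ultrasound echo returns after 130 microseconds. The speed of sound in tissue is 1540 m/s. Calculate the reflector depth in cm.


depth = c * t / 2
t = 130 us = 1.3000e-04 s
depth = 1540 * 1.3000e-04 / 2
depth = 0.1001 m = 10.01 cm


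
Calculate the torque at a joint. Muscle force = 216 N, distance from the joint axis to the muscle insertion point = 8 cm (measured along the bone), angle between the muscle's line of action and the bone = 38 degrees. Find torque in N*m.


Torque = F * d * sin(theta)   (moment arm = d*sin(theta))
d = 8 cm = 0.08 m
Torque = 216 * 0.08 * sin(38)
Torque = 10.64 N*m


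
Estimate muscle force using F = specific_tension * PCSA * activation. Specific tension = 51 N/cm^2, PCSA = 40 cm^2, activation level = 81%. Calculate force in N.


F = sigma * PCSA * activation
F = 51 * 40 * 0.81
F = 1652 N


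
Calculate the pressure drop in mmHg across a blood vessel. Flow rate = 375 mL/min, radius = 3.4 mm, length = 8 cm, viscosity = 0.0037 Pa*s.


dP = 8*mu*L*Q / (pi*r^4)
Q = 375 mL/min = 6.25e-06 m^3/s
dP = 35.253 Pa = 35.253 / 133.322 mmHg = 0.2644 mmHg
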